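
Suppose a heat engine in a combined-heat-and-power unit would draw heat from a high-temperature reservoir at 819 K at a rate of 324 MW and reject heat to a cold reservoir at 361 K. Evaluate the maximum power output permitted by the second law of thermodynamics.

Ẇ_max ≈ 181.2 MW

The second-law ceiling is the Carnot efficiency, η_max = 1 − T_C/T_H = 1 − 361.00/819.00 = 0.5592.
W_max = η_max · Q_H = 0.5592 × 324 = 181.2 MW.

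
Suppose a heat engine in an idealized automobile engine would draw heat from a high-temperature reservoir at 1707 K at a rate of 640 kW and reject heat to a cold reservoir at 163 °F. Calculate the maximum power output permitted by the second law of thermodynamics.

Ẇ_max ≈ 510 kW

T_C = 163 °F → (163 − 32) × 5/9 = 72.78 °C = 345.93 K.
No engine can exceed the Carnot limit: η_max = 1 − T_C/T_H = 1 − 345.93/1707.00 = 0.7973.
W_max = η_max · Q_H = 0.7973 × 640 = 510 kW.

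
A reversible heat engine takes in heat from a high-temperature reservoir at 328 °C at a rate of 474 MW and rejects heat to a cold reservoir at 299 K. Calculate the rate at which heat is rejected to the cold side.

T_H = 328 °C → 328 + 273.15 = 601.15 K.
η_rev = 1 − T_C/T_H = 1 − 299.00/601.15 = 0.5026.
For a reversible cycle Q_C/Q_H = T_C/T_H, so Q_C = 474 × 299.00/601.15 = 236 MW.

Q̇_C ≈ 236 MW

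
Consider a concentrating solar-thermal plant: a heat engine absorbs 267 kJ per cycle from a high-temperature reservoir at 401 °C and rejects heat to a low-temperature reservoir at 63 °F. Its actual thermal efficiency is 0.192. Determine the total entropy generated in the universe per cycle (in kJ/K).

T_H = 401 °C → 401 + 273.15 = 674.15 K.
T_C = 63 °F → (63 − 32) × 5/9 = 17.22 °C = 290.37 K.
W = η·Q_H = 0.192 × 267 = 51.26 kJ, so Q_C = Q_H − W = 215.7 kJ.
Entropy balance on the reservoirs: −Q_H/T_H = -0.3961 kJ/K, +Q_C/T_C = 0.7430 kJ/K.
ΔS_univ = −Q_H/T_H + Q_C/T_C = 0.347 kJ/K (> 0, since η = 0.192 < η_Carnot = 0.569).

ΔS_univ ≈ 0.347 kJ/K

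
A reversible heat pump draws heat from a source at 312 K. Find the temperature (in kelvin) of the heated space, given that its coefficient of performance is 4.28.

T_H ≈ 407 K

COP_HP = T_H/(T_H − T_C) ⇒ T_H = T_C·COP_HP/(COP_HP − 1) = 312.00 × 4.28/(4.28 − 1) = 407 K.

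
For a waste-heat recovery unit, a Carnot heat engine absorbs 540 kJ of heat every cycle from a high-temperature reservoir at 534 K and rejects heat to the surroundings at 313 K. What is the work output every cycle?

Carnot efficiency: η = 1 − T_C/T_H = 1 − 313.00/534.00 = 0.4139.
W = η·Q_H = 0.4139 × 540 = 223 kJ.

W ≈ 223 kJ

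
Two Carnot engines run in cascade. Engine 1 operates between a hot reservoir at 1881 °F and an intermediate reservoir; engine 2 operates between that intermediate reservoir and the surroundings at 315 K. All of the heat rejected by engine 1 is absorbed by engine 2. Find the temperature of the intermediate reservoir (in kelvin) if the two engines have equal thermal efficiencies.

T_m ≈ 640.0 K

T_H = 1881 °F → (1881 − 32) × 5/9 = 1027.22 °C = 1300.37 K.
Equal efficiencies require 1 − T_m/T_H = 1 − T_C/T_m, i.e. T_m/T_H = T_C/T_m, so T_m = √(T_H·T_C) = √(1300.37 × 315.00) = 640.0 K.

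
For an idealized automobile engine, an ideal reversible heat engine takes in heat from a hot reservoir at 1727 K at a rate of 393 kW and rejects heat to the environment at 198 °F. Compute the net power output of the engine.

T_C = 198 °F → (198 − 32) × 5/9 = 92.22 °C = 365.37 K.
The Carnot efficiency is η = 1 − T_C/T_H = 1 − 365.37/1727.00 = 0.7884.
W = η·Q_H = 0.7884 × 393 = 310 kW.

Ẇ ≈ 310 kW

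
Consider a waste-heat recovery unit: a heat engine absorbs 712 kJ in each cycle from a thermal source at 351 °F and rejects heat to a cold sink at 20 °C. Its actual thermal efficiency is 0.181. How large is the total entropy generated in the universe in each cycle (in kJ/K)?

T_H = 351 °F → (351 − 32) × 5/9 = 177.22 °C = 450.37 K.
T_C = 20 °C → 20 + 273.15 = 293.15 K.
W = η·Q_H = 0.181 × 712 = 128.9 kJ, so Q_C = Q_H − W = 583.1 kJ.
The hot reservoir loses entropy Q_H/T_H = 712/450.37 = 1.581 kJ/K; the cold reservoir gains Q_C/T_C = 583.1/293.15 = 1.989 kJ/K.
ΔS_univ = −Q_H/T_H + Q_C/T_C = 0.408 kJ/K (> 0, since η = 0.181 < η_Carnot = 0.349).

ΔS_univ ≈ 0.408 kJ/K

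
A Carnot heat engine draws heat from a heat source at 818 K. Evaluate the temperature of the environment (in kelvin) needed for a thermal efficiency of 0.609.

T_C ≈ 319.8 K

From η = 1 − T_C/T_H, T_C = T_H·(1 − η) = 818.00 × (1 − 0.609) = 319.8 K.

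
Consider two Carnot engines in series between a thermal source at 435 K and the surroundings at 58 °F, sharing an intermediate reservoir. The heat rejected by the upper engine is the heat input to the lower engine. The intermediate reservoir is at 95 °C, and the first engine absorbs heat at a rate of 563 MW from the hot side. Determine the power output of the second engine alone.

T_C = 58 °F → (58 − 32) × 5/9 = 14.44 °C = 287.59 K.
T_m = 95 °C → 95 + 273.15 = 368.15 K.
Heat entering the second stage: Q_m = Q_H·(T_m/T_H) = 563 × 368.15/435.00 = 476 MW.
Second-stage efficiency η₂ = 1 − T_C/T_m = 1 − 287.59/368.15 = 0.2188, so W₂ = η₂·Q_m = 104 MW.

Ẇ₂ ≈ 104 MW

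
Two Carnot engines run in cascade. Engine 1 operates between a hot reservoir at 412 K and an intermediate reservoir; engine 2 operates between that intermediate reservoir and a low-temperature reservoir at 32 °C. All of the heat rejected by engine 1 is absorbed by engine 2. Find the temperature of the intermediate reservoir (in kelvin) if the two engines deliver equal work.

T_m ≈ 359 K

T_C = 32 °C → 32 + 273.15 = 305.15 K.
For reversible stages Q_m = Q_H·(T_m/T_H). Setting W₁ = Q_H(1 − T_m/T_H) equal to W₂ = Q_m(1 − T_C/T_m) = Q_H·(T_m − T_C)/T_H gives T_H − T_m = T_m − T_C, so T_m = (T_H + T_C)/2 = (412.00 + 305.15)/2 = 359 K.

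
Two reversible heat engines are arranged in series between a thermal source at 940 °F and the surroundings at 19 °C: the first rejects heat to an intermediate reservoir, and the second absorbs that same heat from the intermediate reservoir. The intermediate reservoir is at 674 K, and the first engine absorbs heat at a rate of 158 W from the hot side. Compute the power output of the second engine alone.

T_H = 940 °F → (940 − 32) × 5/9 = 504.44 °C = 777.59 K.
T_C = 19 °C → 19 + 273.15 = 292.15 K.
Heat entering the second stage: Q_m = Q_H·(T_m/T_H) = 158 × 674.00/777.59 = 137 W.
Second-stage efficiency η₂ = 1 − T_C/T_m = 1 − 292.15/674.00 = 0.5665, so W₂ = η₂·Q_m = 77.6 W.

Ẇ₂ ≈ 77.6 W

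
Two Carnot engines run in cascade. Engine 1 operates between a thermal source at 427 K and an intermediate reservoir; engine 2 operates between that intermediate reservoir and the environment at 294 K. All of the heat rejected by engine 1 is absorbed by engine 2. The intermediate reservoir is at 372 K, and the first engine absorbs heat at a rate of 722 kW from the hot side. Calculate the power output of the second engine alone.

Ẇ₂ ≈ 131.9 kW

Heat entering the second stage: Q_m = Q_H·(T_m/T_H) = 722 × 372.00/427.00 = 629.0 kW.
Second-stage efficiency η₂ = 1 − T_C/T_m = 1 − 294.00/372.00 = 0.2097, so W₂ = η₂·Q_m = 131.9 kW.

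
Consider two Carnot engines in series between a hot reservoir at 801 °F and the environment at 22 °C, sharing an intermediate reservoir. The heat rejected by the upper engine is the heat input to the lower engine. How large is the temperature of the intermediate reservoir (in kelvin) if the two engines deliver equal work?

T_m ≈ 497.8 K

T_H = 801 °F → (801 − 32) × 5/9 = 427.22 °C = 700.37 K.
T_C = 22 °C → 22 + 273.15 = 295.15 K.
For reversible stages Q_m = Q_H·(T_m/T_H). Setting W₁ = Q_H(1 − T_m/T_H) equal to W₂ = Q_m(1 − T_C/T_m) = Q_H·(T_m − T_C)/T_H gives T_H − T_m = T_m − T_C, so T_m = (T_H + T_C)/2 = (700.37 + 295.15)/2 = 497.8 K.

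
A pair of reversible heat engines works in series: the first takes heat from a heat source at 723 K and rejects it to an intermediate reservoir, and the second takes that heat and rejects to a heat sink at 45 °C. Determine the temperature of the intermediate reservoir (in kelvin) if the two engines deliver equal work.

T_C = 45 °C → 45 + 273.15 = 318.15 K.
For reversible stages Q_m = Q_H·(T_m/T_H). Setting W₁ = Q_H(1 − T_m/T_H) equal to W₂ = Q_m(1 − T_C/T_m) = Q_H·(T_m − T_C)/T_H gives T_H − T_m = T_m − T_C, so T_m = (T_H + T_C)/2 = (723.00 + 318.15)/2 = 521 K.

T_m ≈ 521 K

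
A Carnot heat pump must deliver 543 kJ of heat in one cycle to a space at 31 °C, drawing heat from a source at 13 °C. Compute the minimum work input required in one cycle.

W_in ≈ 32.1 kJ

T_H = 31 °C → 31 + 273.15 = 304.15 K.
T_C = 13 °C → 13 + 273.15 = 286.15 K.
COP_HP = T_H/(T_H − T_C) = 304.15/18.00 = 16.8972.
W = Q_H/COP_HP = 543/16.8972 = 32.1 kJ.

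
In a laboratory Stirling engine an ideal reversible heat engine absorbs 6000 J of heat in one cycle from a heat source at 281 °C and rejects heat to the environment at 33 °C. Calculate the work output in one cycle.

T_H = 281 °C → 281 + 273.15 = 554.15 K.
T_C = 33 °C → 33 + 273.15 = 306.15 K.
Carnot efficiency: η = 1 − T_C/T_H = 1 − 306.15/554.15 = 0.4475.
W = η·Q_H = 0.4475 × 6000 = 2690 J.

W ≈ 2690 J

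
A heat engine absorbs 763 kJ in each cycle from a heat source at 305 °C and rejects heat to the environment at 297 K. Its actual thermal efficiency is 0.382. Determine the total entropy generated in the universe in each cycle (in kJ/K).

ΔS_univ ≈ 0.2679 kJ/K

T_H = 305 °C → 305 + 273.15 = 578.15 K.
W = η·Q_H = 0.382 × 763 = 291.5 kJ, so Q_C = Q_H − W = 471.5 kJ.
Reservoir entropy changes: ΔS_H = −Q_H/T_H = −763/578.15 = -1.320 kJ/K and ΔS_C = +Q_C/T_C = 471.5/297.00 = 1.588 kJ/K.
ΔS_univ = −Q_H/T_H + Q_C/T_C = 0.2679 kJ/K (> 0, since η = 0.382 < η_Carnot = 0.486).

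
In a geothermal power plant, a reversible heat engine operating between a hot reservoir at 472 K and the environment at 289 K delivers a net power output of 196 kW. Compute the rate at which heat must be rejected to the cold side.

The Carnot efficiency is η = 1 − T_C/T_H = 1 − 289.00/472.00 = 0.3877.
Since Q_C/Q_H = T_C/T_H and Q_H = W/η, Q_C = W·T_C/(T_H − T_C) = 196 × 289.00/183.00 = 309.5 kW.

Q̇_C ≈ 309.5 kW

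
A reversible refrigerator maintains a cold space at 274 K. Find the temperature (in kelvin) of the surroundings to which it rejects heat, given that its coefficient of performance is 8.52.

T_H ≈ 306.2 K

COP_R = T_C/(T_H − T_C) ⇒ T_H = T_C·(1 + 1/COP_R) = 274.00 × (1 + 1/8.52) = 306.2 K.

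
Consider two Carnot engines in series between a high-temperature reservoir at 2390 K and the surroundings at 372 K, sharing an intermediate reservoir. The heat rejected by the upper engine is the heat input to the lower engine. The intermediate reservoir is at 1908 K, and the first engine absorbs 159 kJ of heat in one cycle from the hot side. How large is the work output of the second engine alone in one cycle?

Heat entering the second stage: Q_m = Q_H·(T_m/T_H) = 159 × 1908.00/2390.00 = 127 kJ.
Second-stage efficiency η₂ = 1 − T_C/T_m = 1 − 372.00/1908.00 = 0.8050, so W₂ = η₂·Q_m = 102 kJ.

W₂ ≈ 102 kJ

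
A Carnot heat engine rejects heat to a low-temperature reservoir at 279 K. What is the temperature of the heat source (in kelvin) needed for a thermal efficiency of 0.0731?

From η = 1 − T_C/T_H, solving for T_H gives T_H = T_C/(1 − η) = 279.00/(1 − 0.0731) = 301 K.

T_H ≈ 301 K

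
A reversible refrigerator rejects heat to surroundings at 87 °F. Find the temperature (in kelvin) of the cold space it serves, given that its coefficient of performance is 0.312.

T_H = 87 °F → (87 − 32) × 5/9 = 30.56 °C = 303.71 K.
COP_R = T_C/(T_H − T_C) ⇒ T_C = T_H·COP_R/(1 + COP_R) = 303.71 × 0.312/(1 + 0.312) = 72.2 K.

T_C ≈ 72.2 K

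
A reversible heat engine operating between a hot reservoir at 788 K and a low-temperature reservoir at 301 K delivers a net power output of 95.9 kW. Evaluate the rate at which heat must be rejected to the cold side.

η_rev = 1 − T_C/T_H = 1 − 301.00/788.00 = 0.6180.
Since Q_C/Q_H = T_C/T_H and Q_H = W/η, Q_C = W·T_C/(T_H − T_C) = 95.9 × 301.00/487.00 = 59.3 kW.

Q̇_C ≈ 59.3 kW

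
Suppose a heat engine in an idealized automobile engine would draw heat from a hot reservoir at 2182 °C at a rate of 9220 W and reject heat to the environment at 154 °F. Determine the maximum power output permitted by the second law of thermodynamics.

Ẇ_max ≈ 7940 W

T_H = 2182 °C → 2182 + 273.15 = 2455.15 K.
T_C = 154 °F → (154 − 32) × 5/9 = 67.78 °C = 340.93 K.
The upper bound on efficiency is η_max = 1 − T_C/T_H = 1 − 340.93/2455.15 = 0.8611.
W_max = η_max · Q_H = 0.8611 × 9220 = 7940 W.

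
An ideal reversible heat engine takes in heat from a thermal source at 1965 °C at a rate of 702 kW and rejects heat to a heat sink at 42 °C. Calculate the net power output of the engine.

T_H = 1965 °C → 1965 + 273.15 = 2238.15 K.
T_C = 42 °C → 42 + 273.15 = 315.15 K.
Since the cycle is reversible, η = 1 − T_C/T_H = 1 − 315.15/2238.15 = 0.8592.
W = η·Q_H = 0.8592 × 702 = 603 kW.

Ẇ ≈ 603 kW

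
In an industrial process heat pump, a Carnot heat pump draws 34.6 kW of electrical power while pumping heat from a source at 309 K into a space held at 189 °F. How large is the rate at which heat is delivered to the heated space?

Q̇_H ≈ 243 kW

T_H = 189 °F → (189 − 32) × 5/9 = 87.22 °C = 360.37 K.
Reversible heating COP: COP_HP = T_H/(T_H − T_C) = 360.37/51.37 = 7.0149.
Q_H = COP_HP · W = 7.0149 × 34.6 = 243 kW.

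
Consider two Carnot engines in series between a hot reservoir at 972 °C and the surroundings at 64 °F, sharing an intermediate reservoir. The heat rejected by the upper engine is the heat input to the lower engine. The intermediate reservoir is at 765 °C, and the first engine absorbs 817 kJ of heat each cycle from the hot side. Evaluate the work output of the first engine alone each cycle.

W₁ ≈ 136 kJ

T_H = 972 °C → 972 + 273.15 = 1245.15 K.
T_C = 64 °F → (64 − 32) × 5/9 = 17.78 °C = 290.93 K.
T_m = 765 °C → 765 + 273.15 = 1038.15 K.
First-stage efficiency η₁ = 1 − T_m/T_H = 1 − 1038.15/1245.15 = 0.1662.
W₁ = η₁·Q_H = 0.1662 × 817 = 136 kJ.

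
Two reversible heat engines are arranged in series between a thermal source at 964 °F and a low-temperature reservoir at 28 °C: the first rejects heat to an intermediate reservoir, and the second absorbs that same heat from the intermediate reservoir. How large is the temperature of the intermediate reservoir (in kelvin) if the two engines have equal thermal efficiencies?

T_m ≈ 488 K

T_H = 964 °F → (964 − 32) × 5/9 = 517.78 °C = 790.93 K.
T_C = 28 °C → 28 + 273.15 = 301.15 K.
Equal efficiencies require 1 − T_m/T_H = 1 − T_C/T_m, i.e. T_m/T_H = T_C/T_m, so T_m = √(T_H·T_C) = √(790.93 × 301.15) = 488 K.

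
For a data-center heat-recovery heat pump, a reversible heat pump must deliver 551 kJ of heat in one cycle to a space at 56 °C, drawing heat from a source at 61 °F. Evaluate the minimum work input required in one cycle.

W_in ≈ 66.77 kJ

T_H = 56 °C → 56 + 273.15 = 329.15 K.
T_C = 61 °F → (61 − 32) × 5/9 = 16.11 °C = 289.26 K.
COP_HP = T_H/(T_H − T_C) = 329.15/39.89 = 8.2517.
W = Q_H/COP_HP = 551/8.2517 = 66.77 kJ.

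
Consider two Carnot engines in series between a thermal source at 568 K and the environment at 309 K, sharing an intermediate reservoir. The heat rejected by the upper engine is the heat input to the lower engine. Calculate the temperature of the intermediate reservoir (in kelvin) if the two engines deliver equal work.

T_m ≈ 438.5 K

For reversible stages Q_m = Q_H·(T_m/T_H). Setting W₁ = Q_H(1 − T_m/T_H) equal to W₂ = Q_m(1 − T_C/T_m) = Q_H·(T_m − T_C)/T_H gives T_H − T_m = T_m − T_C, so T_m = (T_H + T_C)/2 = (568.00 + 309.00)/2 = 438.5 K.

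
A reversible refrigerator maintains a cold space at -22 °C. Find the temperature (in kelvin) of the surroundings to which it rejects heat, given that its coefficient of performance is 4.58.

T_C = -22 °C → -22 + 273.15 = 251.15 K.
COP_R = T_C/(T_H − T_C) ⇒ T_H = T_C·(1 + 1/COP_R) = 251.15 × (1 + 1/4.58) = 306 K.

T_H ≈ 306 K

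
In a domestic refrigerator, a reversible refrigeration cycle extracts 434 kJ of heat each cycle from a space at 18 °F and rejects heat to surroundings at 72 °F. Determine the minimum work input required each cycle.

T_H = 72 °F → (72 − 32) × 5/9 = 22.22 °C = 295.37 K.
T_C = 18 °F → (18 − 32) × 5/9 = -7.78 °C = 265.37 K.
COP_R = T_C/(T_H − T_C) = 265.37/30.00 = 8.8457.
W = Q_C/COP_R = 434/8.8457 = 49.06 kJ.

W_in ≈ 49.06 kJ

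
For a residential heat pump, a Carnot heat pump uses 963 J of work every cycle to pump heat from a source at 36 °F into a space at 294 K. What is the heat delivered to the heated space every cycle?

T_C = 36 °F → (36 − 32) × 5/9 = 2.22 °C = 275.37 K.
For a reversible heat pump, COP_HP = T_H/(T_H − T_C) = 294.00/18.63 = 15.7829.
Q_H = COP_HP · W = 15.7829 × 963 = 15200 J.

Q_H ≈ 15200 J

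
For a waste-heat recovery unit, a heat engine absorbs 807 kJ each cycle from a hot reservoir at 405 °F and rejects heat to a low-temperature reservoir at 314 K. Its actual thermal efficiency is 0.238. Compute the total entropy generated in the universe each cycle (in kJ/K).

T_H = 405 °F → (405 − 32) × 5/9 = 207.22 °C = 480.37 K.
W = η·Q_H = 0.238 × 807 = 192.1 kJ, so Q_C = Q_H − W = 614.9 kJ.
Entropy balance on the reservoirs: −Q_H/T_H = -1.680 kJ/K, +Q_C/T_C = 1.958 kJ/K.
ΔS_univ = −Q_H/T_H + Q_C/T_C = 0.278 kJ/K (> 0, since η = 0.238 < η_Carnot = 0.346).

ΔS_univ ≈ 0.278 kJ/K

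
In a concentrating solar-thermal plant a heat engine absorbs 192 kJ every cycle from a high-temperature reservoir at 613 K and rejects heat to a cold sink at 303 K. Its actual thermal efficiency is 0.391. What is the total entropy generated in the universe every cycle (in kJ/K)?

ΔS_univ ≈ 0.0727 kJ/K

W = η·Q_H = 0.391 × 192 = 75.07 kJ, so Q_C = Q_H − W = 116.9 kJ.
Reservoir entropy changes: ΔS_H = −Q_H/T_H = −192/613.00 = -0.3132 kJ/K and ΔS_C = +Q_C/T_C = 116.9/303.00 = 0.3859 kJ/K.
ΔS_univ = −Q_H/T_H + Q_C/T_C = 0.0727 kJ/K (> 0, since η = 0.391 < η_Carnot = 0.506).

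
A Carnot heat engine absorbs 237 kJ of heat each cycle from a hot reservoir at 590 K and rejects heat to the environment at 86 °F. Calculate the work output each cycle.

T_C = 86 °F → (86 − 32) × 5/9 = 30.00 °C = 303.15 K.
Since the cycle is reversible, η = 1 − T_C/T_H = 1 − 303.15/590.00 = 0.4862.
W = η·Q_H = 0.4862 × 237 = 115.2 kJ.

W ≈ 115.2 kJ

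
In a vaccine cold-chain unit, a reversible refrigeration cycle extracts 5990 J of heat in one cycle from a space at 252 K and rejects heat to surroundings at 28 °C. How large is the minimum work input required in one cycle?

W_in ≈ 1168 J

T_H = 28 °C → 28 + 273.15 = 301.15 K.
Carnot COP: COP_R = T_C/(T_H − T_C) = 252.00/49.15 = 5.1272.
W = Q_C/COP_R = 5990/5.1272 = 1168 J.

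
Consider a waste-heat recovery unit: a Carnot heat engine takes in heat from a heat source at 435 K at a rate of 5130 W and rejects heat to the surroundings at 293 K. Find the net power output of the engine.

Carnot efficiency: η = 1 − T_C/T_H = 1 − 293.00/435.00 = 0.3264.
W = η·Q_H = 0.3264 × 5130 = 1670 W.

Ẇ ≈ 1670 W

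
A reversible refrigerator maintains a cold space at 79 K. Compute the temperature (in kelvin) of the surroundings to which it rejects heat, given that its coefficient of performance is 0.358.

COP_R = T_C/(T_H − T_C) ⇒ T_H = T_C·(1 + 1/COP_R) = 79.00 × (1 + 1/0.358) = 300 K.

T_H ≈ 300 K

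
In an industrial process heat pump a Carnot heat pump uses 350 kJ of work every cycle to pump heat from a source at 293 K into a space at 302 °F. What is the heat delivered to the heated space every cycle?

T_H = 302 °F → (302 − 32) × 5/9 = 150.00 °C = 423.15 K.
COP_HP = T_H/(T_H − T_C) = 423.15/130.15 = 3.2512.
Q_H = COP_HP · W = 3.2512 × 350 = 1138 kJ.

Q_H ≈ 1138 kJ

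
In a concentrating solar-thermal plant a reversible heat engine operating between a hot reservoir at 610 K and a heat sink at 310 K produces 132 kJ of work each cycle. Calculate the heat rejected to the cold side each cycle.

Q_C ≈ 136.4 kJ

Carnot efficiency: η = 1 − T_C/T_H = 1 − 310.00/610.00 = 0.4918.
Since Q_C/Q_H = T_C/T_H and Q_H = W/η, Q_C = W·T_C/(T_H − T_C) = 132 × 310.00/300.00 = 136.4 kJ.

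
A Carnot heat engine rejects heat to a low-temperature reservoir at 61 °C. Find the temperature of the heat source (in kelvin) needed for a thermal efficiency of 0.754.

T_C = 61 °C → 61 + 273.15 = 334.15 K.
From η = 1 − T_C/T_H, solving for T_H gives T_H = T_C/(1 − η) = 334.15/(1 − 0.754) = 1360 K.

T_H ≈ 1360 K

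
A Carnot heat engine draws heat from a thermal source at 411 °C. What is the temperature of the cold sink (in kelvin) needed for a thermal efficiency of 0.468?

T_C ≈ 364.0 K

T_H = 411 °C → 411 + 273.15 = 684.15 K.
From η = 1 − T_C/T_H, T_C = T_H·(1 − η) = 684.15 × (1 − 0.468) = 364.0 K.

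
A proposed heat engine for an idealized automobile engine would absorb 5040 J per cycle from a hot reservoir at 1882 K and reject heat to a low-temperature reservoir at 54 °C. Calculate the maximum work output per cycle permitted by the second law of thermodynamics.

T_C = 54 °C → 54 + 273.15 = 327.15 K.
By the Carnot theorem, η_max = 1 − T_C/T_H = 1 − 327.15/1882.00 = 0.8262.
W_max = η_max · Q_H = 0.8262 × 5040 = 4160 J.

W_max ≈ 4160 J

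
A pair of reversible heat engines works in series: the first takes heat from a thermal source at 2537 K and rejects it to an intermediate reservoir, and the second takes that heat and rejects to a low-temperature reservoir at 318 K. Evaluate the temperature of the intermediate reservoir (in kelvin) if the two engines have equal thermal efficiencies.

Equal efficiencies require 1 − T_m/T_H = 1 − T_C/T_m, i.e. T_m/T_H = T_C/T_m, so T_m = √(T_H·T_C) = √(2537.00 × 318.00) = 898 K.

T_m ≈ 898 K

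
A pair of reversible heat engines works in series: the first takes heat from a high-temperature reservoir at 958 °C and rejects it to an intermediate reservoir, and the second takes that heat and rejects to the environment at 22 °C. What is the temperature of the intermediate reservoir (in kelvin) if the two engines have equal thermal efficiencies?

T_m ≈ 602.8 K

T_H = 958 °C → 958 + 273.15 = 1231.15 K.
T_C = 22 °C → 22 + 273.15 = 295.15 K.
Equal efficiencies require 1 − T_m/T_H = 1 − T_C/T_m, i.e. T_m/T_H = T_C/T_m, so T_m = √(T_H·T_C) = √(1231.15 × 295.15) = 602.8 K.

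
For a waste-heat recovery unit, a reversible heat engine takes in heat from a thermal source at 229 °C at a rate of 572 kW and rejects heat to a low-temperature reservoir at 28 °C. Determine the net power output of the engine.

Ẇ ≈ 229 kW

T_H = 229 °C → 229 + 273.15 = 502.15 K.
T_C = 28 °C → 28 + 273.15 = 301.15 K.
η_rev = 1 − T_C/T_H = 1 − 301.15/502.15 = 0.4003.
W = η·Q_H = 0.4003 × 572 = 229 kW.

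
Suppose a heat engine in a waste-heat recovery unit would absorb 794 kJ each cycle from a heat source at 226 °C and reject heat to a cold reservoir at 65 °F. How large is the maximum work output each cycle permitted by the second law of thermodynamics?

W_max ≈ 330.3 kJ

T_H = 226 °C → 226 + 273.15 = 499.15 K.
T_C = 65 °F → (65 − 32) × 5/9 = 18.33 °C = 291.48 K.
No engine can exceed the Carnot limit: η_max = 1 − T_C/T_H = 1 − 291.48/499.15 = 0.4160.
W_max = η_max · Q_H = 0.4160 × 794 = 330.3 kJ.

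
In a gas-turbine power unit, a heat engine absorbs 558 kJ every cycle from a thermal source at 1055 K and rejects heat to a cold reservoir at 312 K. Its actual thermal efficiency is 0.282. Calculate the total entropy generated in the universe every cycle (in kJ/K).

W = η·Q_H = 0.282 × 558 = 157.4 kJ, so Q_C = Q_H − W = 400.6 kJ.
Entropy balance on the reservoirs: −Q_H/T_H = -0.5289 kJ/K, +Q_C/T_C = 1.284 kJ/K.
ΔS_univ = −Q_H/T_H + Q_C/T_C = 0.7552 kJ/K (> 0, since η = 0.282 < η_Carnot = 0.704).

ΔS_univ ≈ 0.7552 kJ/K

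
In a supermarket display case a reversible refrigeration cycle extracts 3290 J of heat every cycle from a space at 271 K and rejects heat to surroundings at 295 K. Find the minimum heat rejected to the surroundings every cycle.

Q_H ≈ 3581 J

For a reversible cycle Q_H/Q_C = T_H/T_C, so Q_H = Q_C·T_H/T_C = 3290 × 295.00/271.00 = 3581 J.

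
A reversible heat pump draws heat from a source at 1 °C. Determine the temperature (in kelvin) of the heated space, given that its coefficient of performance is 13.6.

T_H ≈ 296 K

T_C = 1 °C → 1 + 273.15 = 274.15 K.
COP_HP = T_H/(T_H − T_C) ⇒ T_H = T_C·COP_HP/(COP_HP − 1) = 274.15 × 13.6/(13.6 − 1) = 296 K.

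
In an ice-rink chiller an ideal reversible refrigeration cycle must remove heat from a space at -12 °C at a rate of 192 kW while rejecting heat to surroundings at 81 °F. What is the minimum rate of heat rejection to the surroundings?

Q̇_H ≈ 221 kW

T_H = 81 °F → (81 − 32) × 5/9 = 27.22 °C = 300.37 K.
T_C = -12 °C → -12 + 273.15 = 261.15 K.
For a reversible cycle Q_H/Q_C = T_H/T_C, so Q_H = Q_C·T_H/T_C = 192 × 300.37/261.15 = 221 kW.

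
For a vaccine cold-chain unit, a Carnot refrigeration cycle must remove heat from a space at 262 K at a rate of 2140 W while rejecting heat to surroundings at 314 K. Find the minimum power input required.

Carnot COP: COP_R = T_C/(T_H − T_C) = 262.00/52.00 = 5.0385.
W = Q_C/COP_R = 2140/5.0385 = 425 W.

Ẇ_in ≈ 425 W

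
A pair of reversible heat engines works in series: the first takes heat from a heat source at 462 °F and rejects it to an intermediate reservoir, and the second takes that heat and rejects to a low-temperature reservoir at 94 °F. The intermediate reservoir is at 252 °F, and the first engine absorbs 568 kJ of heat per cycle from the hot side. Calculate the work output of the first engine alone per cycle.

W₁ ≈ 129.4 kJ

T_H = 462 °F → (462 − 32) × 5/9 = 238.89 °C = 512.04 K.
T_C = 94 °F → (94 − 32) × 5/9 = 34.44 °C = 307.59 K.
T_m = 252 °F → (252 − 32) × 5/9 = 122.22 °C = 395.37 K.
First-stage efficiency η₁ = 1 − T_m/T_H = 1 − 395.37/512.04 = 0.2278.
W₁ = η₁·Q_H = 0.2278 × 568 = 129.4 kJ.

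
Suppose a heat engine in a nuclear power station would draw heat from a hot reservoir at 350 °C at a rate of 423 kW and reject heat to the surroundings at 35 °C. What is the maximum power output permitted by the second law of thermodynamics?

T_H = 350 °C → 350 + 273.15 = 623.15 K.
T_C = 35 °C → 35 + 273.15 = 308.15 K.
No engine can exceed the Carnot limit: η_max = 1 − T_C/T_H = 1 − 308.15/623.15 = 0.5055.
W_max = η_max · Q_H = 0.5055 × 423 = 214 kW.

Ẇ_max ≈ 214 kW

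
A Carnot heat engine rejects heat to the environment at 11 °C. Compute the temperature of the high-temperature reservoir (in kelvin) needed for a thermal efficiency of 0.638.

T_H ≈ 785 K

T_C = 11 °C → 11 + 273.15 = 284.15 K.
From η = 1 − T_C/T_H, solving for T_H gives T_H = T_C/(1 − η) = 284.15/(1 − 0.638) = 785 K.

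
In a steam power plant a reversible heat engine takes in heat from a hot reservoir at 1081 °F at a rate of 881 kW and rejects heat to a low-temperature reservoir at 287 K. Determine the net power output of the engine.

Ẇ ≈ 586 kW

T_H = 1081 °F → (1081 − 32) × 5/9 = 582.78 °C = 855.93 K.
η_rev = 1 − T_C/T_H = 1 − 287.00/855.93 = 0.6647.
W = η·Q_H = 0.6647 × 881 = 586 kW.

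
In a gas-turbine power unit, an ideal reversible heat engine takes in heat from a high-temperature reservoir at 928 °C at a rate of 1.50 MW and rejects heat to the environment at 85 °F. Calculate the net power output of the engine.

T_H = 928 °C → 928 + 273.15 = 1201.15 K.
T_C = 85 °F → (85 − 32) × 5/9 = 29.44 °C = 302.59 K.
For a reversible engine, η = 1 − T_C/T_H = 1 − 302.59/1201.15 = 0.7481.
W = η·Q_H = 0.7481 × 1.50 = 1.122 MW.

Ẇ ≈ 1.122 MW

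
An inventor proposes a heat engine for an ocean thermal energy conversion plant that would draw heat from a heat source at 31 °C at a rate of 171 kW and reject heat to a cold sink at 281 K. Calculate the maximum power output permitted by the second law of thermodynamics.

T_H = 31 °C → 31 + 273.15 = 304.15 K.
By the Carnot theorem, η_max = 1 − T_C/T_H = 1 − 281.00/304.15 = 0.0761.
W_max = η_max · Q_H = 0.0761 × 171 = 13.0 kW.

Ẇ_max ≈ 13.0 kW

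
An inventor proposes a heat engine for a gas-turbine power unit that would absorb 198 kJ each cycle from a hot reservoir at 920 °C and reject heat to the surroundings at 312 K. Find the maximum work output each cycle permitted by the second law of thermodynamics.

W_max ≈ 146.2 kJ

T_H = 920 °C → 920 + 273.15 = 1193.15 K.
The upper bound on efficiency is η_max = 1 − T_C/T_H = 1 − 312.00/1193.15 = 0.7385.
W_max = η_max · Q_H = 0.7385 × 198 = 146.2 kJ.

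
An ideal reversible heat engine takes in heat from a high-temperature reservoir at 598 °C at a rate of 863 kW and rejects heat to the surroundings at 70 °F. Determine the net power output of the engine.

Ẇ ≈ 571.5 kW

T_H = 598 °C → 598 + 273.15 = 871.15 K.
T_C = 70 °F → (70 − 32) × 5/9 = 21.11 °C = 294.26 K.
The Carnot efficiency is η = 1 − T_C/T_H = 1 − 294.26/871.15 = 0.6622.
W = η·Q_H = 0.6622 × 863 = 571.5 kW.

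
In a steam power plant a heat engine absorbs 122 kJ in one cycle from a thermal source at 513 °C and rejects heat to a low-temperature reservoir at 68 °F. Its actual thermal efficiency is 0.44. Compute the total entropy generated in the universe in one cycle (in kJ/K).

T_H = 513 °C → 513 + 273.15 = 786.15 K.
T_C = 68 °F → (68 − 32) × 5/9 = 20.00 °C = 293.15 K.
W = η·Q_H = 0.44 × 122 = 53.68 kJ, so Q_C = Q_H − W = 68.32 kJ.
The hot reservoir loses entropy Q_H/T_H = 122/786.15 = 0.1552 kJ/K; the cold reservoir gains Q_C/T_C = 68.32/293.15 = 0.2331 kJ/K.
ΔS_univ = −Q_H/T_H + Q_C/T_C = 0.0779 kJ/K (> 0, since η = 0.44 < η_Carnot = 0.627).

ΔS_univ ≈ 0.0779 kJ/K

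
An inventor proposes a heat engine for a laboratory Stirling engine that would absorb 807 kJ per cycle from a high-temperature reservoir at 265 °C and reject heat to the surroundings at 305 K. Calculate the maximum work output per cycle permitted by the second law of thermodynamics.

W_max ≈ 349.6 kJ

T_H = 265 °C → 265 + 273.15 = 538.15 K.
The second-law ceiling is the Carnot efficiency, η_max = 1 − T_C/T_H = 1 − 305.00/538.15 = 0.4332.
W_max = η_max · Q_H = 0.4332 × 807 = 349.6 kJ.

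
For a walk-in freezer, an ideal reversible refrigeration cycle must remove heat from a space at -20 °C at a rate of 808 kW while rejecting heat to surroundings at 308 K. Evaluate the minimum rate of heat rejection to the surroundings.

T_C = -20 °C → -20 + 273.15 = 253.15 K.
For a reversible cycle Q_H/Q_C = T_H/T_C, so Q_H = Q_C·T_H/T_C = 808 × 308.00/253.15 = 983 kW.

Q̇_H ≈ 983 kW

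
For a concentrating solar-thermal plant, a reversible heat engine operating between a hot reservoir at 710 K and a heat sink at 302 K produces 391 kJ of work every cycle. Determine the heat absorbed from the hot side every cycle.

Q_H ≈ 680 kJ

Carnot efficiency: η = 1 − T_C/T_H = 1 − 302.00/710.00 = 0.5746.
Q_H = W/η = 391/0.5746 = 680 kJ.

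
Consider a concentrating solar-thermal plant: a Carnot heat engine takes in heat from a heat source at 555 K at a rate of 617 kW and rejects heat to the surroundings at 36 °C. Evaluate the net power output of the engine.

Ẇ ≈ 273 kW

T_C = 36 °C → 36 + 273.15 = 309.15 K.
The Carnot efficiency is η = 1 − T_C/T_H = 1 − 309.15/555.00 = 0.4430.
W = η·Q_H = 0.4430 × 617 = 273 kW.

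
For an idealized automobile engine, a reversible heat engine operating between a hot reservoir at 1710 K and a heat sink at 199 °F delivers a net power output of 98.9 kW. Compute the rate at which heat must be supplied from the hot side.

Q̇_H ≈ 125.8 kW

T_C = 199 °F → (199 − 32) × 5/9 = 92.78 °C = 365.93 K.
η_rev = 1 − T_C/T_H = 1 − 365.93/1710.00 = 0.7860.
Q_H = W/η = 98.9/0.7860 = 125.8 kW.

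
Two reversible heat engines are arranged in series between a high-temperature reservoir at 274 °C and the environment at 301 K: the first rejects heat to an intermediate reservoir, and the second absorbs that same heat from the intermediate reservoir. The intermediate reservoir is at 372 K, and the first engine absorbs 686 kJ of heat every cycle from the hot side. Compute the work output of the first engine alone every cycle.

W₁ ≈ 220 kJ

T_H = 274 °C → 274 + 273.15 = 547.15 K.
First-stage efficiency η₁ = 1 − T_m/T_H = 1 − 372.00/547.15 = 0.3201.
W₁ = η₁·Q_H = 0.3201 × 686 = 220 kJ.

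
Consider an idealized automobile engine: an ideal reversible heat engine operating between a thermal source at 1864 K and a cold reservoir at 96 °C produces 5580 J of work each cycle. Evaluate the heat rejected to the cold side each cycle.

Q_C ≈ 1378 J

T_C = 96 °C → 96 + 273.15 = 369.15 K.
For a reversible engine, η = 1 − T_C/T_H = 1 − 369.15/1864.00 = 0.8020.
Since Q_C/Q_H = T_C/T_H and Q_H = W/η, Q_C = W·T_C/(T_H − T_C) = 5580 × 369.15/1494.85 = 1378 J.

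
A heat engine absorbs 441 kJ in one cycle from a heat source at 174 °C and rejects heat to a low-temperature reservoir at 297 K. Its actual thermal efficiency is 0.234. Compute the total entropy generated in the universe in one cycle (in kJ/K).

ΔS_univ ≈ 0.151 kJ/K

T_H = 174 °C → 174 + 273.15 = 447.15 K.
W = η·Q_H = 0.234 × 441 = 103.2 kJ, so Q_C = Q_H − W = 337.8 kJ.
The hot reservoir loses entropy Q_H/T_H = 441/447.15 = 0.9862 kJ/K; the cold reservoir gains Q_C/T_C = 337.8/297.00 = 1.137 kJ/K.
ΔS_univ = −Q_H/T_H + Q_C/T_C = 0.151 kJ/K (> 0, since η = 0.234 < η_Carnot = 0.336).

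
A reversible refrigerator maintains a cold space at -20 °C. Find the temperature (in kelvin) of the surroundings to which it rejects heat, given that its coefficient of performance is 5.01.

T_H ≈ 304 K

T_C = -20 °C → -20 + 273.15 = 253.15 K.
COP_R = T_C/(T_H − T_C) ⇒ T_H = T_C·(1 + 1/COP_R) = 253.15 × (1 + 1/5.01) = 304 K.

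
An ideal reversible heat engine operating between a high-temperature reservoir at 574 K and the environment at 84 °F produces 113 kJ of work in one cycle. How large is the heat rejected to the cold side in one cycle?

T_C = 84 °F → (84 − 32) × 5/9 = 28.89 °C = 302.04 K.
For a reversible engine, η = 1 − T_C/T_H = 1 − 302.04/574.00 = 0.4738.
Since Q_C/Q_H = T_C/T_H and Q_H = W/η, Q_C = W·T_C/(T_H − T_C) = 113 × 302.04/271.96 = 125 kJ.

Q_C ≈ 125 kJ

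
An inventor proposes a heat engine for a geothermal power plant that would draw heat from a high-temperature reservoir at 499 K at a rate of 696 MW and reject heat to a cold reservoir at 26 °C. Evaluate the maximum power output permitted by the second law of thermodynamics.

T_C = 26 °C → 26 + 273.15 = 299.15 K.
By the Carnot theorem, η_max = 1 − T_C/T_H = 1 − 299.15/499.00 = 0.4005.
W_max = η_max · Q_H = 0.4005 × 696 = 279 MW.

Ẇ_max ≈ 279 MW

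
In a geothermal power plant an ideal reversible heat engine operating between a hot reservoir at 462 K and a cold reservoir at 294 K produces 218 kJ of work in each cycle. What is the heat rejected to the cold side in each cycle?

Q_C ≈ 382 kJ

For a reversible engine, η = 1 − T_C/T_H = 1 − 294.00/462.00 = 0.3636.
Since Q_C/Q_H = T_C/T_H and Q_H = W/η, Q_C = W·T_C/(T_H − T_C) = 218 × 294.00/168.00 = 382 kJ.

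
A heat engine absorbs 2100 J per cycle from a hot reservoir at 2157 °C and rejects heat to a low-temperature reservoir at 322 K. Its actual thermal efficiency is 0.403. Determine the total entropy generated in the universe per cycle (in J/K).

ΔS_univ ≈ 3.029 J/K

T_H = 2157 °C → 2157 + 273.15 = 2430.15 K.
W = η·Q_H = 0.403 × 2100 = 846.3 J, so Q_C = Q_H − W = 1254 J.
The hot reservoir loses entropy Q_H/T_H = 2100/2430.15 = 0.8641 J/K; the cold reservoir gains Q_C/T_C = 1254/322.00 = 3.893 J/K.
ΔS_univ = −Q_H/T_H + Q_C/T_C = 3.029 J/K (> 0, since η = 0.403 < η_Carnot = 0.867).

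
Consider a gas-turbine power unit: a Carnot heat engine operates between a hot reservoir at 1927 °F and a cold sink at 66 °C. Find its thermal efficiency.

η ≈ 0.744

T_H = 1927 °F → (1927 − 32) × 5/9 = 1052.78 °C = 1325.93 K.
T_C = 66 °C → 66 + 273.15 = 339.15 K.
The Carnot efficiency is η = 1 − T_C/T_H = 1 − 339.15/1325.93 = 0.744.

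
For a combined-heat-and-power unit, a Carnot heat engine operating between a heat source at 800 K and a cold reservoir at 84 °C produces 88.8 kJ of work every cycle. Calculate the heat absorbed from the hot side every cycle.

T_C = 84 °C → 84 + 273.15 = 357.15 K.
For a reversible engine, η = 1 − T_C/T_H = 1 − 357.15/800.00 = 0.5536.
Q_H = W/η = 88.8/0.5536 = 160 kJ.

Q_H ≈ 160 kJ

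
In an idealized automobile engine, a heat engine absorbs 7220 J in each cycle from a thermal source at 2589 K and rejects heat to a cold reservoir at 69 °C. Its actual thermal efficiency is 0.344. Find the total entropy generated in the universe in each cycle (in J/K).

T_C = 69 °C → 69 + 273.15 = 342.15 K.
W = η·Q_H = 0.344 × 7220 = 2484 J, so Q_C = Q_H − W = 4736 J.
Reservoir entropy changes: ΔS_H = −Q_H/T_H = −7220/2589.00 = -2.789 J/K and ΔS_C = +Q_C/T_C = 4736/342.15 = 13.84 J/K.
ΔS_univ = −Q_H/T_H + Q_C/T_C = 11.1 J/K (> 0, since η = 0.344 < η_Carnot = 0.868).

ΔS_univ ≈ 11.1 J/K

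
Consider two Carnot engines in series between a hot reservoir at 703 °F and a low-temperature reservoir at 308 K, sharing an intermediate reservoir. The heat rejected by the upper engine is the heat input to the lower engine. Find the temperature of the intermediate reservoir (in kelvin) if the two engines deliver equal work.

T_m ≈ 477.0 K

T_H = 703 °F → (703 − 32) × 5/9 = 372.78 °C = 645.93 K.
For reversible stages Q_m = Q_H·(T_m/T_H). Setting W₁ = Q_H(1 − T_m/T_H) equal to W₂ = Q_m(1 − T_C/T_m) = Q_H·(T_m − T_C)/T_H gives T_H − T_m = T_m − T_C, so T_m = (T_H + T_C)/2 = (645.93 + 308.00)/2 = 477.0 K.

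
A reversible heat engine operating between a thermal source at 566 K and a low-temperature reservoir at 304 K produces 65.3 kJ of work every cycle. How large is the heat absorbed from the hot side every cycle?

Since the cycle is reversible, η = 1 − T_C/T_H = 1 − 304.00/566.00 = 0.4629.
Q_H = W/η = 65.3/0.4629 = 141 kJ.

Q_H ≈ 141 kJ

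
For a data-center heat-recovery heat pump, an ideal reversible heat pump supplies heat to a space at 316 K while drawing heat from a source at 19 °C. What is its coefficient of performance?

COP_HP ≈ 13.25

T_C = 19 °C → 19 + 273.15 = 292.15 K.
For a reversible heat pump, COP_HP = T_H/(T_H − T_C) = 316.00/(316.00 − 292.15) = 13.25.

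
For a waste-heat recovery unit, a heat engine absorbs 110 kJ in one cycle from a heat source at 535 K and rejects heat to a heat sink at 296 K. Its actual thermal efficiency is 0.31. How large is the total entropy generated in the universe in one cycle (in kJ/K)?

W = η·Q_H = 0.31 × 110 = 34.10 kJ, so Q_C = Q_H − W = 75.90 kJ.
Entropy balance on the reservoirs: −Q_H/T_H = -0.2056 kJ/K, +Q_C/T_C = 0.2564 kJ/K.
ΔS_univ = −Q_H/T_H + Q_C/T_C = 0.0508 kJ/K (> 0, since η = 0.31 < η_Carnot = 0.447).

ΔS_univ ≈ 0.0508 kJ/K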